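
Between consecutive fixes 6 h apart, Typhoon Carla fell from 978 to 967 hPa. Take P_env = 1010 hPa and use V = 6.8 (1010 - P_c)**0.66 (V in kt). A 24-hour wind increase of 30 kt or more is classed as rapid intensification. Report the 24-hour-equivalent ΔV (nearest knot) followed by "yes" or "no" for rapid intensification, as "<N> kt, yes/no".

V₁: ΔP = 32, V ≈ 6.8 × 32^0.66 ≈ 66.97 kt.
V₂: ΔP = 43, V ≈ 6.8 × 43^0.66 ≈ 81.40 kt.
ΔV over 6 h = 14.43 kt → 24 h equivalent = 14.43 × 24/6 ≈ 57.72 kt.
58 kt ≥ 30 kt ⇒ rapid intensification.

58 kt, yes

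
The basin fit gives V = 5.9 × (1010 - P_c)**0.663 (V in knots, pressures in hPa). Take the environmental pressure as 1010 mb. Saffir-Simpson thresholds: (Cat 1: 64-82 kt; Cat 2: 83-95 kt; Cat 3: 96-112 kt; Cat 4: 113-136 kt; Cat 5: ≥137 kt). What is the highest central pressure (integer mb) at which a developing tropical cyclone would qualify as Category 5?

Category 5 begins at V = 137 kt.
Required ΔP = (137/5.9)^(1/0.663) = 23.220^1.508 ≈ 114.85 mb.
P_c ≤ 1010 − 114.85 = 895.15, so the highest integer P_c is 895 mb.

895 mb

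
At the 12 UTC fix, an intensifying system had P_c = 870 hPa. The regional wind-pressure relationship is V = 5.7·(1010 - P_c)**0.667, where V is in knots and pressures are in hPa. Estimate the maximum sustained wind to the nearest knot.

154 kt

ΔP = 1010 − 870 = 140 hPa.
140^0.667 ≈ 27.006.
V ≈ 5.7 × 27.006 ≈ 153.9 kt.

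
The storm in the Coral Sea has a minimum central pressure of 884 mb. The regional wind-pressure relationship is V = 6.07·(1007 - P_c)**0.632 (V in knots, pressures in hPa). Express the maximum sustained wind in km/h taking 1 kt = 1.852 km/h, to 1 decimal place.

235.3 km/h

ΔP = 1007 − 884 = 123 mb.
V ≈ 6.07 × 123^0.632 = 6.07 × 20.932 ≈ 127.060 kt.
127.060 × 1.852 ≈ 235.32 km/h → 235.3 km/h.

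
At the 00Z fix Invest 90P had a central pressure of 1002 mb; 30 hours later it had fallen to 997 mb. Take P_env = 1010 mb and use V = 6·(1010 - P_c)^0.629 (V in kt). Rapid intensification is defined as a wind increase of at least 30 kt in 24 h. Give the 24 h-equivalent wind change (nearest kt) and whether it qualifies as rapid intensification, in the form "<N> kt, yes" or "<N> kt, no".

6 kt, no

V₁: ΔP = 8, V ≈ 6 × 8^0.629 ≈ 22.19 kt.
V₂: ΔP = 13, V ≈ 6 × 13^0.629 ≈ 30.12 kt.
ΔV over 30 h = 7.93 kt → 24 h equivalent = 7.93 × 24/30 ≈ 6.34 kt.
6 kt < 30 kt ⇒ not rapid intensification.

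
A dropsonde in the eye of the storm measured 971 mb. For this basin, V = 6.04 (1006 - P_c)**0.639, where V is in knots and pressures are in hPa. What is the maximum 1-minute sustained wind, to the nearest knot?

ΔP = 1006 − 971 = 35 mb.
35^0.639 ≈ 9.697.
V ≈ 6.04 × 9.697 ≈ 58.6 kt.

59 kt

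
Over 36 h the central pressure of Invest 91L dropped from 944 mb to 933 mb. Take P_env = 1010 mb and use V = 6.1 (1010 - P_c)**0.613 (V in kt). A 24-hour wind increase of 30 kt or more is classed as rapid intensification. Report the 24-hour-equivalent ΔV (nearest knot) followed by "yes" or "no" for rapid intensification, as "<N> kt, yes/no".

V₁: ΔP = 66, V ≈ 6.1 × 66^0.613 ≈ 79.56 kt.
V₂: ΔP = 77, V ≈ 6.1 × 77^0.613 ≈ 87.45 kt.
ΔV over 36 h = 7.89 kt → 24 h equivalent = 7.89 × 24/36 ≈ 5.26 kt.
5 kt < 30 kt ⇒ not rapid intensification.

5 kt, no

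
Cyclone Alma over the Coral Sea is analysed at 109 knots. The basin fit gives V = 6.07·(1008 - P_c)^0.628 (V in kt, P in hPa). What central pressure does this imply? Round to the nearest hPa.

909 hPa

ΔP = (V / 6.07)^(1/0.628) = (109/6.07)^1.592.
109/6.07 = 17.957; 17.957^1.592 ≈ 99.36 hPa.
P_c = 1008 − 99.36 = 908.64 ≈ 909 hPa.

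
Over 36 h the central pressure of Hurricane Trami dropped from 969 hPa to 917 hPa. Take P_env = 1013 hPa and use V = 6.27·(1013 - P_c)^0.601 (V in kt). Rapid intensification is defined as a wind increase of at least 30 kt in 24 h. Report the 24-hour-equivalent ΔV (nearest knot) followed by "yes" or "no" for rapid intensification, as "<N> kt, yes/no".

V₁: ΔP = 44, V ≈ 6.27 × 44^0.601 ≈ 60.95 kt.
V₂: ΔP = 96, V ≈ 6.27 × 96^0.601 ≈ 97.41 kt.
ΔV over 36 h = 36.46 kt → 24 h equivalent = 36.46 × 24/36 ≈ 24.31 kt.
24 kt < 30 kt ⇒ not rapid intensification.

24 kt, no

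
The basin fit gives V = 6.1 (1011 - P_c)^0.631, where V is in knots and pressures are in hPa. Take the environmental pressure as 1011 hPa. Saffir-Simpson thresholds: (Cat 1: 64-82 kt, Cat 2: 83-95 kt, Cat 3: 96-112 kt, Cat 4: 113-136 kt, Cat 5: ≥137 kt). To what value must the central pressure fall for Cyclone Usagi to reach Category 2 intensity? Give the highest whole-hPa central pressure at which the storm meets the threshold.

948 hPa

Category 2 begins at V = 83 kt.
Required ΔP = (83/6.1)^(1/0.631) = 13.607^1.585 ≈ 62.63 hPa.
P_c ≤ 1011 − 62.63 = 948.37, so the highest integer P_c is 948 hPa.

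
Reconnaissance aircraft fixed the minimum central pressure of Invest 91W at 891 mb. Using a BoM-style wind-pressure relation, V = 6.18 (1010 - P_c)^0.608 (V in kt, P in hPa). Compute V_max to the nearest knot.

113 kt

ΔP = 1010 − 891 = 119 mb.
119^0.608 ≈ 18.278.
V ≈ 6.18 × 18.278 ≈ 113.0 kt.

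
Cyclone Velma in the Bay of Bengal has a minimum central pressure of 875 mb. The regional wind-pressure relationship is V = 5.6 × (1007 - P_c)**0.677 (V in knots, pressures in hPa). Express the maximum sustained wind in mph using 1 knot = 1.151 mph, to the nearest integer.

176 mph

ΔP = 1007 − 875 = 132 mb.
V ≈ 5.6 × 132^0.677 = 5.6 × 27.266 ≈ 152.692 kt.
152.692 × 1.151 ≈ 175.75 mph → 176 mph.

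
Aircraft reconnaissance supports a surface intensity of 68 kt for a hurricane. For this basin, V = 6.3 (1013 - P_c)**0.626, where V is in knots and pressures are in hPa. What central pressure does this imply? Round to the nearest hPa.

968 hPa

ΔP = (V / 6.3)^(1/0.626) = (68/6.3)^1.597.
68/6.3 = 10.794; 10.794^1.597 ≈ 44.71 hPa.
P_c = 1013 − 44.71 = 968.29 ≈ 968 hPa.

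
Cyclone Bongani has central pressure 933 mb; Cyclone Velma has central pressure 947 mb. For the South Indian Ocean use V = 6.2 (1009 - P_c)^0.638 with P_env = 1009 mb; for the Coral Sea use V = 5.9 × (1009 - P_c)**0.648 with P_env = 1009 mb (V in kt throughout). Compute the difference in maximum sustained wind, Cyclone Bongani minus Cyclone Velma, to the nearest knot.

13 kt

Cyclone Bongani: ΔP = 76; V ≈ 6.2 × 76^0.638 ≈ 98.25 kt.
Cyclone Velma: ΔP = 62; V ≈ 5.9 × 62^0.648 ≈ 85.57 kt.
Difference ≈ 98.25 − 85.57 = 12.68 → 13 kt.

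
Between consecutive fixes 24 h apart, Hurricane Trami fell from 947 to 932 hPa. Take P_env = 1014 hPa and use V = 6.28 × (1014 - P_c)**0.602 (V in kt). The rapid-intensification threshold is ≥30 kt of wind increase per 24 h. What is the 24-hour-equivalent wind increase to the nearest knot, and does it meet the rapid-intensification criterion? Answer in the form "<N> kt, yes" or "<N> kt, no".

V₁: ΔP = 67, V ≈ 6.28 × 67^0.602 ≈ 78.93 kt.
V₂: ΔP = 82, V ≈ 6.28 × 82^0.602 ≈ 89.14 kt.
ΔV over 24 h = 10.21 kt → 24 h equivalent = 10.21 × 24/24 ≈ 10.21 kt.
10 kt < 30 kt ⇒ not rapid intensification.

10 kt, no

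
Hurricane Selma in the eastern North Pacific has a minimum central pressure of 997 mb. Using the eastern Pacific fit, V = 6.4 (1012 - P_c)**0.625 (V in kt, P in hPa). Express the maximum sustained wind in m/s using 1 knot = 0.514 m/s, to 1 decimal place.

17.9 m/s

ΔP = 1012 − 997 = 15 mb.
V ≈ 6.4 × 15^0.625 = 6.4 × 5.433 ≈ 34.773 kt.
34.773 × 0.514 ≈ 17.87 m/s → 17.9 m/s.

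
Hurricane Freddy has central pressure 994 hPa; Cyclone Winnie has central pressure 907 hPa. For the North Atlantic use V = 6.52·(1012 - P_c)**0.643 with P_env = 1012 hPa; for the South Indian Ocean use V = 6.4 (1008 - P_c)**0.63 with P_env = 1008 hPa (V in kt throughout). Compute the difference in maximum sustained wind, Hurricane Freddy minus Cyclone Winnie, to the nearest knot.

Hurricane Freddy: ΔP = 18; V ≈ 6.52 × 18^0.643 ≈ 41.82 kt.
Cyclone Winnie: ΔP = 101; V ≈ 6.4 × 101^0.63 ≈ 117.19 kt.
Difference ≈ 41.82 − 117.19 = -75.37 → -75 kt.

-75 kt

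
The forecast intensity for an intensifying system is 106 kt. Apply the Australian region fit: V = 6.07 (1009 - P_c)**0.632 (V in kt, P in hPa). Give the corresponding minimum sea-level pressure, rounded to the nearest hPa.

ΔP = (V / 6.07)^(1/0.632) = (106/6.07)^1.582.
106/6.07 = 17.463; 17.463^1.582 ≈ 92.34 hPa.
P_c = 1009 − 92.34 = 916.66 ≈ 917 hPa.

917 hPa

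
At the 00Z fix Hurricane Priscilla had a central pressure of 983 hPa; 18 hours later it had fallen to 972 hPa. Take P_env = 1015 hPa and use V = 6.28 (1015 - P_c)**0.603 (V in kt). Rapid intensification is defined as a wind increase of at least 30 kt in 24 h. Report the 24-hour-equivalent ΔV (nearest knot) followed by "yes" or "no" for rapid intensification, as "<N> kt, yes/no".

13 kt, no

V₁: ΔP = 32, V ≈ 6.28 × 32^0.603 ≈ 50.77 kt.
V₂: ΔP = 43, V ≈ 6.28 × 43^0.603 ≈ 60.67 kt.
ΔV over 18 h = 9.90 kt → 24 h equivalent = 9.90 × 24/18 ≈ 13.20 kt.
13 kt < 30 kt ⇒ not rapid intensification.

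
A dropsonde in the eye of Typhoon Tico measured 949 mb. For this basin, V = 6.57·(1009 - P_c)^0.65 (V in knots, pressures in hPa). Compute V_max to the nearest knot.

ΔP = 1009 − 949 = 60 mb.
60^0.65 ≈ 14.315.
V ≈ 6.57 × 14.315 ≈ 94.1 kt.

94 kt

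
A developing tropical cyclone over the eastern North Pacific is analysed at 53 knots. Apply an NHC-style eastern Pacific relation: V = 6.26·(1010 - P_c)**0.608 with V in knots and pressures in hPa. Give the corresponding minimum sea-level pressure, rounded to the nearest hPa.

976 hPa

ΔP = (V / 6.26)^(1/0.608) = (53/6.26)^1.645.
53/6.26 = 8.466; 8.466^1.645 ≈ 33.56 hPa.
P_c = 1010 − 33.56 = 976.44 ≈ 976 hPa.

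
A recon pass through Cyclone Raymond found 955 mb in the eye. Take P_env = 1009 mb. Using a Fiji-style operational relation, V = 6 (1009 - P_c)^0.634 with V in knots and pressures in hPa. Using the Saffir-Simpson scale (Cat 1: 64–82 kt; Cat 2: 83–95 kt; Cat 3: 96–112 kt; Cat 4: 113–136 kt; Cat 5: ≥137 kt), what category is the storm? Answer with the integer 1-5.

1

ΔP = 1009 − 955 = 54 mb.
V ≈ 6 × 54^0.634 = 6 × 12.54 ≈ 75 kt.
75 kt falls in the Category 1 band.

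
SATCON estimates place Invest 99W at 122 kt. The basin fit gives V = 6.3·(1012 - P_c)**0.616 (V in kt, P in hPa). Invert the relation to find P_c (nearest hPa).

889 hPa

ΔP = (V / 6.3)^(1/0.616) = (122/6.3)^1.623.
122/6.3 = 19.365; 19.365^1.623 ≈ 122.83 hPa.
P_c = 1012 − 122.83 = 889.17 ≈ 889 hPa.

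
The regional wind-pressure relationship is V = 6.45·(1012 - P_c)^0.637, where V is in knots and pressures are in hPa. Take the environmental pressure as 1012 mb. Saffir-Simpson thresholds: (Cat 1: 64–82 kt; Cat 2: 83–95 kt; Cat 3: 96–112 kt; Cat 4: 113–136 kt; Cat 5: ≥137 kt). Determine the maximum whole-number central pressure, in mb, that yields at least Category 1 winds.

975 mb

Category 1 begins at V = 64 kt.
Required ΔP = (64/6.45)^(1/0.637) = 9.922^1.570 ≈ 36.69 mb.
P_c ≤ 1012 − 36.69 = 975.31, so the highest integer P_c is 975 mb.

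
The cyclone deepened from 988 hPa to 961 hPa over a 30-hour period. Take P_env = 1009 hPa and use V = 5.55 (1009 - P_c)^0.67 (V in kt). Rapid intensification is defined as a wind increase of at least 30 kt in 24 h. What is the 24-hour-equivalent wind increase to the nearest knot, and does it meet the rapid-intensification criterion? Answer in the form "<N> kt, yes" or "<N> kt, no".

25 kt, no

V₁: ΔP = 21, V ≈ 5.55 × 21^0.67 ≈ 42.68 kt.
V₂: ΔP = 48, V ≈ 5.55 × 48^0.67 ≈ 74.25 kt.
ΔV over 30 h = 31.57 kt → 24 h equivalent = 31.57 × 24/30 ≈ 25.26 kt.
25 kt < 30 kt ⇒ not rapid intensification.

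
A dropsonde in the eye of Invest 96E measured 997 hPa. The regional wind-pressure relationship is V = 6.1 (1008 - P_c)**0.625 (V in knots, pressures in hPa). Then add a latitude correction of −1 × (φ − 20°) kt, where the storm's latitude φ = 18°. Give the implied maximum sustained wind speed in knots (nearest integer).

ΔP = 1008 − 997 = 11 hPa.
11^0.625 ≈ 4.476.
V ≈ 6.1 × 4.476 ≈ 27.3 kt.
Latitude correction: −1 × (18 − 20) = 2 kt.
Corrected V ≈ 29.3 kt → 29 kt.

29 kt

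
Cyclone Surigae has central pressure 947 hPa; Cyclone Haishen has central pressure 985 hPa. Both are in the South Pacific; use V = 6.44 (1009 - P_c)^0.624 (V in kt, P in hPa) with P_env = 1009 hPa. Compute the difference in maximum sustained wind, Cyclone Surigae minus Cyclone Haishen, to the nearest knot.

38 kt

Cyclone Surigae: ΔP = 62; V ≈ 6.44 × 62^0.624 ≈ 84.59 kt.
Cyclone Haishen: ΔP = 24; V ≈ 6.44 × 24^0.624 ≈ 46.79 kt.
Difference ≈ 84.59 − 46.79 = 37.80 → 38 kt.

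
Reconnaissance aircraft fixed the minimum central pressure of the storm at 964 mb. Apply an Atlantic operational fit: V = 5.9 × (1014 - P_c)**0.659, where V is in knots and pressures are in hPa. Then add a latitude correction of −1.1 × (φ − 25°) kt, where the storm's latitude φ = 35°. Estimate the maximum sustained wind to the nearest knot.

67 kt

ΔP = 1014 − 964 = 50 mb.
50^0.659 ≈ 13.171.
V ≈ 5.9 × 13.171 ≈ 77.7 kt.
Latitude correction: −1.1 × (35 − 25) = -11 kt.
Corrected V ≈ 66.7 kt → 67 kt.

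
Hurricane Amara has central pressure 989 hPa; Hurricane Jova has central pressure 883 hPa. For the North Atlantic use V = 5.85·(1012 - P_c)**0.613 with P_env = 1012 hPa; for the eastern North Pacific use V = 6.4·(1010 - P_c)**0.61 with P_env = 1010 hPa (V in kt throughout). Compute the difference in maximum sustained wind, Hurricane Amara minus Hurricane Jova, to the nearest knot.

Hurricane Amara: ΔP = 23; V ≈ 5.85 × 23^0.613 ≈ 39.98 kt.
Hurricane Jova: ΔP = 127; V ≈ 6.4 × 127^0.61 ≈ 122.89 kt.
Difference ≈ 39.98 − 122.89 = -82.91 → -83 kt.

-83 kt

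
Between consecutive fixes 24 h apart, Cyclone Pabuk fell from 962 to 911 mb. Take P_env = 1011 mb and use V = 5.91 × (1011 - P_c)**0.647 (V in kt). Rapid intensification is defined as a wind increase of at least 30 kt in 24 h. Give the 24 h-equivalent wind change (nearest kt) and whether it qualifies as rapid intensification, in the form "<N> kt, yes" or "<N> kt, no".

V₁: ΔP = 49, V ≈ 5.91 × 49^0.647 ≈ 73.31 kt.
V₂: ΔP = 100, V ≈ 5.91 × 100^0.647 ≈ 116.30 kt.
ΔV over 24 h = 42.99 kt → 24 h equivalent = 42.99 × 24/24 ≈ 42.99 kt.
43 kt ≥ 30 kt ⇒ rapid intensification.

43 kt, yes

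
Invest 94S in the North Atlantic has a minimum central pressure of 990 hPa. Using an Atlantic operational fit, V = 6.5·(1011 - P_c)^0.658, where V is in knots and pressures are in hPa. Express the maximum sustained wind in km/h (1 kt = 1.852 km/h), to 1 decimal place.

89.2 km/h

ΔP = 1011 − 990 = 21 hPa.
V ≈ 6.5 × 21^0.658 = 6.5 × 7.413 ≈ 48.187 kt.
48.187 × 1.852 ≈ 89.24 km/h → 89.2 km/h.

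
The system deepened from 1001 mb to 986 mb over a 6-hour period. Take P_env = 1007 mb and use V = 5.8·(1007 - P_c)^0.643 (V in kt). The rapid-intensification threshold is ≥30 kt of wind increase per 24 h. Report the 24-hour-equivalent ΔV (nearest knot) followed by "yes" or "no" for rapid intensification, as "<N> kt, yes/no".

91 kt, yes

V₁: ΔP = 6, V ≈ 5.8 × 6^0.643 ≈ 18.36 kt.
V₂: ΔP = 21, V ≈ 5.8 × 21^0.643 ≈ 41.08 kt.
ΔV over 6 h = 22.72 kt → 24 h equivalent = 22.72 × 24/6 ≈ 90.88 kt.
91 kt ≥ 30 kt ⇒ rapid intensification.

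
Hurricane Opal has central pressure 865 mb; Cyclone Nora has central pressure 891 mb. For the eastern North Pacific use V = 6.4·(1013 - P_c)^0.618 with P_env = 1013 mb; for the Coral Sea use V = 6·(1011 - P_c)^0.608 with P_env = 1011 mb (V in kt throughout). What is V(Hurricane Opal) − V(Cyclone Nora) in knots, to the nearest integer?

30 kt

Hurricane Opal: ΔP = 148; V ≈ 6.4 × 148^0.618 ≈ 140.41 kt.
Cyclone Nora: ΔP = 120; V ≈ 6 × 120^0.608 ≈ 110.23 kt.
Difference ≈ 140.41 − 110.23 = 30.18 → 30 kt.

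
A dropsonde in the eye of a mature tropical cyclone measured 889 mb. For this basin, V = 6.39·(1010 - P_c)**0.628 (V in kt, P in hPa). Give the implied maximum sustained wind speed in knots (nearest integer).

ΔP = 1010 − 889 = 121 mb.
121^0.628 ≈ 20.323.
V ≈ 6.39 × 20.323 ≈ 129.9 kt.

130 kt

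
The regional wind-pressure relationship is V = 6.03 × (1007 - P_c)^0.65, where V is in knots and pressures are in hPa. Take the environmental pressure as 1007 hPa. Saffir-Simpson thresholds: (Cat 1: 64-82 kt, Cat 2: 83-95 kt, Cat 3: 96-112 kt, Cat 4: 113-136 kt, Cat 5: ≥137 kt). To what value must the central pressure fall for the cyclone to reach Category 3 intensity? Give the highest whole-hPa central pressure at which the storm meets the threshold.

936 hPa

Category 3 begins at V = 96 kt.
Required ΔP = (96/6.03)^(1/0.65) = 15.920^1.538 ≈ 70.66 hPa.
P_c ≤ 1007 − 70.66 = 936.34, so the highest integer P_c is 936 hPa.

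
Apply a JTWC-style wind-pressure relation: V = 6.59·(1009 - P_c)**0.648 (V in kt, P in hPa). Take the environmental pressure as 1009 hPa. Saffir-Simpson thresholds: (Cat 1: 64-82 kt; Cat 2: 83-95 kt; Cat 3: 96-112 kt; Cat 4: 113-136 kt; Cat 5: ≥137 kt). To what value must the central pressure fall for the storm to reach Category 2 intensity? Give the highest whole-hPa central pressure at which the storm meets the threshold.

Category 2 begins at V = 83 kt.
Required ΔP = (83/6.59)^(1/0.648) = 12.595^1.543 ≈ 49.87 hPa.
P_c ≤ 1009 − 49.87 = 959.13, so the highest integer P_c is 959 hPa.

959 hPa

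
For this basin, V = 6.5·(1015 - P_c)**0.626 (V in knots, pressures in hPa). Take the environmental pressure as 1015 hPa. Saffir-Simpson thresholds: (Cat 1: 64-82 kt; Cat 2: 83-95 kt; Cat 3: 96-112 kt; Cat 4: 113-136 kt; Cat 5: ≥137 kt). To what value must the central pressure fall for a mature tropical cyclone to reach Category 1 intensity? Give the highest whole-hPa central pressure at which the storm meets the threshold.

Category 1 begins at V = 64 kt.
Required ΔP = (64/6.5)^(1/0.626) = 9.846^1.597 ≈ 38.61 hPa.
P_c ≤ 1015 − 38.61 = 976.39, so the highest integer P_c is 976 hPa.

976 hPa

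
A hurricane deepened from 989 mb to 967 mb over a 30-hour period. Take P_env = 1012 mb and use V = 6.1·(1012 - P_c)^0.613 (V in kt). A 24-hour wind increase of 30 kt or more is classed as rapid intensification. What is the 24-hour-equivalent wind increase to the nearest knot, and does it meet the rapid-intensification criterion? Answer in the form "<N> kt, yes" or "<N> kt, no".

V₁: ΔP = 23, V ≈ 6.1 × 23^0.613 ≈ 41.69 kt.
V₂: ΔP = 45, V ≈ 6.1 × 45^0.613 ≈ 62.91 kt.
ΔV over 30 h = 21.22 kt → 24 h equivalent = 21.22 × 24/30 ≈ 16.98 kt.
17 kt < 30 kt ⇒ not rapid intensification.

17 kt, no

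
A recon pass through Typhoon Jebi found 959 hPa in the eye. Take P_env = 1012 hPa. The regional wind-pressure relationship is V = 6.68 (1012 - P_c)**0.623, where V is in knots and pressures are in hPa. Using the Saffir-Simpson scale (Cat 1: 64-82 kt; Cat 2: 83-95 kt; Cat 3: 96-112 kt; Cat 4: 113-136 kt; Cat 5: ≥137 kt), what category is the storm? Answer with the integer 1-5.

ΔP = 1012 − 959 = 53 hPa.
V ≈ 6.68 × 53^0.623 = 6.68 × 11.86 ≈ 79 kt.
79 kt falls in the Category 1 band.

1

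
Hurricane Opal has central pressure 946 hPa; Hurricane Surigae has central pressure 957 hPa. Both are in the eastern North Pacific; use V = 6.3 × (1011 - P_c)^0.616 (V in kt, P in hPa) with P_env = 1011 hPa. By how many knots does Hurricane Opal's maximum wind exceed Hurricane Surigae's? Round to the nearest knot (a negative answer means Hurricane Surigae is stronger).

9 kt

Hurricane Opal: ΔP = 65; V ≈ 6.3 × 65^0.616 ≈ 82.43 kt.
Hurricane Surigae: ΔP = 54; V ≈ 6.3 × 54^0.616 ≈ 73.54 kt.
Difference ≈ 82.43 − 73.54 = 8.89 → 9 kt.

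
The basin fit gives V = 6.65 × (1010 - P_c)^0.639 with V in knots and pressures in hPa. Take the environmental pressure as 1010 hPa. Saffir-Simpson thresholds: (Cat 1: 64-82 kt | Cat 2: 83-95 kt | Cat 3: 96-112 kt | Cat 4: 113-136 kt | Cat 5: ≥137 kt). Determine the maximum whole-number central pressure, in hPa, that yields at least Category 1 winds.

975 hPa

Category 1 begins at V = 64 kt.
Required ΔP = (64/6.65)^(1/0.639) = 9.624^1.565 ≈ 34.59 hPa.
P_c ≤ 1010 − 34.59 = 975.41, so the highest integer P_c is 975 hPa.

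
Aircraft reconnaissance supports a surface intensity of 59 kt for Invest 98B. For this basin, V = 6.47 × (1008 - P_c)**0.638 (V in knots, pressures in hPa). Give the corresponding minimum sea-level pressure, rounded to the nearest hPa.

ΔP = (V / 6.47)^(1/0.638) = (59/6.47)^1.567.
59/6.47 = 9.119; 9.119^1.567 ≈ 31.96 hPa.
P_c = 1008 − 31.96 = 976.04 ≈ 976 hPa.

976 hPa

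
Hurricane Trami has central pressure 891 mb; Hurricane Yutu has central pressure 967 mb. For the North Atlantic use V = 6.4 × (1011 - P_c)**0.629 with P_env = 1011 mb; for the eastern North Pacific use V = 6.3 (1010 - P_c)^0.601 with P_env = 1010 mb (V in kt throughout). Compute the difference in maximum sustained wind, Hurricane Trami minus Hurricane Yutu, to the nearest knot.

Hurricane Trami: ΔP = 120; V ≈ 6.4 × 120^0.629 ≈ 130.01 kt.
Hurricane Yutu: ΔP = 43; V ≈ 6.3 × 43^0.601 ≈ 60.40 kt.
Difference ≈ 130.01 − 60.40 = 69.61 → 70 kt.

70 kt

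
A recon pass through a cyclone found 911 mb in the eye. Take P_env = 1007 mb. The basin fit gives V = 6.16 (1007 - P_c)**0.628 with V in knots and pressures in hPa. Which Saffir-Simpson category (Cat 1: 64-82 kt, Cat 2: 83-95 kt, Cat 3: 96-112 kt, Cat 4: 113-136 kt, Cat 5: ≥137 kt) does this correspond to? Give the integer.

ΔP = 1007 − 911 = 96 mb.
V ≈ 6.16 × 96^0.628 = 6.16 × 17.57 ≈ 108 kt.
108 kt falls in the Category 3 band.

3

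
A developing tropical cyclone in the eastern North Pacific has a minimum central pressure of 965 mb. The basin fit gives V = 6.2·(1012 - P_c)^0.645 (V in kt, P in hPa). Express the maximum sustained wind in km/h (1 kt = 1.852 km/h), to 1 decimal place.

137.6 km/h

ΔP = 1012 − 965 = 47 mb.
V ≈ 6.2 × 47^0.645 = 6.2 × 11.981 ≈ 74.284 kt.
74.284 × 1.852 ≈ 137.57 km/h → 137.6 km/h.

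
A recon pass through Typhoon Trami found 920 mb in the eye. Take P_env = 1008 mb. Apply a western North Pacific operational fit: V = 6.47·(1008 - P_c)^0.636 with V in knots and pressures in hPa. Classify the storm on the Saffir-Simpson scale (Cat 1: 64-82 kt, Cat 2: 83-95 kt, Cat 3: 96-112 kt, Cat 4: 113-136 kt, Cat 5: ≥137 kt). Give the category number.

ΔP = 1008 − 920 = 88 mb.
V ≈ 6.47 × 88^0.636 = 6.47 × 17.25 ≈ 112 kt.
112 kt falls in the Category 3 band.

3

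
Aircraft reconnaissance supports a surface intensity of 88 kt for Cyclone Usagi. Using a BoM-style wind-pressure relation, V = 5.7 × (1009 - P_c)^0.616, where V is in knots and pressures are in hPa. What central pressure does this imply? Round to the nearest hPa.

924 hPa

ΔP = (V / 5.7)^(1/0.616) = (88/5.7)^1.623.
88/5.7 = 15.439; 15.439^1.623 ≈ 85.03 hPa.
P_c = 1009 − 85.03 = 923.97 ≈ 924 hPa.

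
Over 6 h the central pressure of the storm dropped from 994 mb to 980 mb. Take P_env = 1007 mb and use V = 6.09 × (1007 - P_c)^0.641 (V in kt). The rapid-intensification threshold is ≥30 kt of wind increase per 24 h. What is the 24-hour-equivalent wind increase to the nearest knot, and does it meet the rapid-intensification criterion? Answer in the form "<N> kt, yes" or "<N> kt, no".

75 kt, yes

V₁: ΔP = 13, V ≈ 6.09 × 13^0.641 ≈ 31.52 kt.
V₂: ΔP = 27, V ≈ 6.09 × 27^0.641 ≈ 50.36 kt.
ΔV over 6 h = 18.84 kt → 24 h equivalent = 18.84 × 24/6 ≈ 75.36 kt.
75 kt ≥ 30 kt ⇒ rapid intensification.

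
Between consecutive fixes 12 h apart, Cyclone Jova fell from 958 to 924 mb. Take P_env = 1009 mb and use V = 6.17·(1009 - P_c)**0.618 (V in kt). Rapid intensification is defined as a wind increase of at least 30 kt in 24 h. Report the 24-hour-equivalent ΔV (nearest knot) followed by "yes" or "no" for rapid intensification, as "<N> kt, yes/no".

52 kt, yes

V₁: ΔP = 51, V ≈ 6.17 × 51^0.618 ≈ 70.08 kt.
V₂: ΔP = 85, V ≈ 6.17 × 85^0.618 ≈ 96.09 kt.
ΔV over 12 h = 26.01 kt → 24 h equivalent = 26.01 × 24/12 ≈ 52.02 kt.
52 kt ≥ 30 kt ⇒ rapid intensification.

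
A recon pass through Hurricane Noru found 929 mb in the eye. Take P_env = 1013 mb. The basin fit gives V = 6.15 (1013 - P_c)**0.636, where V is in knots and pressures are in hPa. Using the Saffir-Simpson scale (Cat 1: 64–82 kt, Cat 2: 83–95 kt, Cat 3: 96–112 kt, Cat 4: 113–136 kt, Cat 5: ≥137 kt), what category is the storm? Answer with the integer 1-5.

ΔP = 1013 − 929 = 84 mb.
V ≈ 6.15 × 84^0.636 = 6.15 × 16.74 ≈ 103 kt.
103 kt falls in the Category 3 band.

3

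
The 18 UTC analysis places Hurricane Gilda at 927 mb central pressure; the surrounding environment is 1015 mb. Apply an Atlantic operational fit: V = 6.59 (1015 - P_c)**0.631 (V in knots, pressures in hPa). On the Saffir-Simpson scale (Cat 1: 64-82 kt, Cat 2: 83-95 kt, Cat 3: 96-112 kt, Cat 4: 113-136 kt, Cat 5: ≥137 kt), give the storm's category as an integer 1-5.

ΔP = 1015 − 927 = 88 mb.
V ≈ 6.59 × 88^0.631 = 6.59 × 16.86 ≈ 111 kt.
111 kt falls in the Category 3 band.

3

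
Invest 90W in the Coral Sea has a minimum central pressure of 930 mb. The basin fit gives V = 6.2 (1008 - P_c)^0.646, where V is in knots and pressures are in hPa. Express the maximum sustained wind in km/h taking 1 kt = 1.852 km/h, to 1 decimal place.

191.6 km/h

ΔP = 1008 − 930 = 78 mb.
V ≈ 6.2 × 78^0.646 = 6.2 × 16.684 ≈ 103.439 kt.
103.439 × 1.852 ≈ 191.57 km/h → 191.6 km/h.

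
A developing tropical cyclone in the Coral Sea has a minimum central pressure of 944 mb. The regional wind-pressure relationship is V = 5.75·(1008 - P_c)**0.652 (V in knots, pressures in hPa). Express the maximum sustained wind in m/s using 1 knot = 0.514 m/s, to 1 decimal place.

ΔP = 1008 − 944 = 64 mb.
V ≈ 5.75 × 64^0.652 = 5.75 × 15.053 ≈ 86.556 kt.
86.556 × 0.514 ≈ 44.49 m/s → 44.5 m/s.

44.5 m/s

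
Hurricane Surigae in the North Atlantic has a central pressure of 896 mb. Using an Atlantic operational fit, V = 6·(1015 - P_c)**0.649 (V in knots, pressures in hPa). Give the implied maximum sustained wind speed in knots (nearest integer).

133 kt

ΔP = 1015 − 896 = 119 mb.
119^0.649 ≈ 22.235.
V ≈ 6 × 22.235 ≈ 133.4 kt.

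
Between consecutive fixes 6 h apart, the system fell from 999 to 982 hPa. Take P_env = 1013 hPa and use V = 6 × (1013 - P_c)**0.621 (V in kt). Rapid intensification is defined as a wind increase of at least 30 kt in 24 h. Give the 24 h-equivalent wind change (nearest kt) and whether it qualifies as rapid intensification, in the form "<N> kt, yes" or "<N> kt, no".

V₁: ΔP = 14, V ≈ 6 × 14^0.621 ≈ 30.90 kt.
V₂: ΔP = 31, V ≈ 6 × 31^0.621 ≈ 50.62 kt.
ΔV over 6 h = 19.72 kt → 24 h equivalent = 19.72 × 24/6 ≈ 78.88 kt.
79 kt ≥ 30 kt ⇒ rapid intensification.

79 kt, yes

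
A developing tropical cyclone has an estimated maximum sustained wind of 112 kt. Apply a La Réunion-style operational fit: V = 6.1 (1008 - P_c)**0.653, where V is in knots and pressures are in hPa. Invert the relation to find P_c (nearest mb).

ΔP = (V / 6.1)^(1/0.653) = (112/6.1)^1.531.
112/6.1 = 18.361; 18.361^1.531 ≈ 86.20 mb.
P_c = 1008 − 86.20 = 921.80 ≈ 922 mb.

922 mb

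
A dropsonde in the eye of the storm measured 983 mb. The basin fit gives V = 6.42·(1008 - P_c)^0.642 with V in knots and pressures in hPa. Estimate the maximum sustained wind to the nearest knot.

ΔP = 1008 − 983 = 25 mb.
25^0.642 ≈ 7.897.
V ≈ 6.42 × 7.897 ≈ 50.7 kt.

51 kt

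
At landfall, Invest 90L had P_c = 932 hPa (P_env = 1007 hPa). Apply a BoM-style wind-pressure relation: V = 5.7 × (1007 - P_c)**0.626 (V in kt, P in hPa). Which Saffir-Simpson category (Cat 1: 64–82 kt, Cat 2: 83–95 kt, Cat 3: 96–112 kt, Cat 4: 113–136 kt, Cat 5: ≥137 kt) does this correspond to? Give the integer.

2

ΔP = 1007 − 932 = 75 hPa.
V ≈ 5.7 × 75^0.626 = 5.7 × 14.92 ≈ 85 kt.
85 kt falls in the Category 2 band.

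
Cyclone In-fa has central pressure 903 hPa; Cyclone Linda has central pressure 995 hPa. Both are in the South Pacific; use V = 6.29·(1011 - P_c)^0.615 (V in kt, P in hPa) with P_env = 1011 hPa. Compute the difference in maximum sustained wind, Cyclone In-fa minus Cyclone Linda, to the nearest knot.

77 kt

Cyclone In-fa: ΔP = 108; V ≈ 6.29 × 108^0.615 ≈ 112.00 kt.
Cyclone Linda: ΔP = 16; V ≈ 6.29 × 16^0.615 ≈ 34.61 kt.
Difference ≈ 112.00 − 34.61 = 77.39 → 77 kt.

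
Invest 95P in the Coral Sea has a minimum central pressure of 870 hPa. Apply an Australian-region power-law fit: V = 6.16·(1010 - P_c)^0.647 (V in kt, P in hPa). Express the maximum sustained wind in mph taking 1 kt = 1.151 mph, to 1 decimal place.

173.5 mph

ΔP = 1010 − 870 = 140 hPa.
V ≈ 6.16 × 140^0.647 = 6.16 × 24.465 ≈ 150.704 kt.
150.704 × 1.151 ≈ 173.46 mph → 173.5 mph.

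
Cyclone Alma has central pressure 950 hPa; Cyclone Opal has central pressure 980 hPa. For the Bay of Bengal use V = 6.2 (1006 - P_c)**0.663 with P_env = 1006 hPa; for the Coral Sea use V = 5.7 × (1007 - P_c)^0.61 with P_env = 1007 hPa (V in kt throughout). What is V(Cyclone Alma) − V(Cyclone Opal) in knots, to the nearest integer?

Cyclone Alma: ΔP = 56; V ≈ 6.2 × 56^0.663 ≈ 89.42 kt.
Cyclone Opal: ΔP = 27; V ≈ 5.7 × 27^0.61 ≈ 42.56 kt.
Difference ≈ 89.42 − 42.56 = 46.86 → 47 kt.

47 kt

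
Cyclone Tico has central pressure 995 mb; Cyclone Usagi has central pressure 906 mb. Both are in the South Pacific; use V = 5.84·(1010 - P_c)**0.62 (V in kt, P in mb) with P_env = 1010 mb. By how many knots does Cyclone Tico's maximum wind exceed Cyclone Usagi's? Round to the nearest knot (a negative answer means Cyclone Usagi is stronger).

Cyclone Tico: ΔP = 15; V ≈ 5.84 × 15^0.62 ≈ 31.30 kt.
Cyclone Usagi: ΔP = 104; V ≈ 5.84 × 104^0.62 ≈ 103.99 kt.
Difference ≈ 31.30 − 103.99 = -72.69 → -73 kt.

-73 kt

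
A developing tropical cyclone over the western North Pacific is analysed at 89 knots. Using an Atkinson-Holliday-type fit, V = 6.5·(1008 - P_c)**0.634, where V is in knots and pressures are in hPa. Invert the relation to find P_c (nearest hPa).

ΔP = (V / 6.5)^(1/0.634) = (89/6.5)^1.577.
89/6.5 = 13.692; 13.692^1.577 ≈ 62.02 hPa.
P_c = 1008 − 62.02 = 945.98 ≈ 946 hPa.

946 hPa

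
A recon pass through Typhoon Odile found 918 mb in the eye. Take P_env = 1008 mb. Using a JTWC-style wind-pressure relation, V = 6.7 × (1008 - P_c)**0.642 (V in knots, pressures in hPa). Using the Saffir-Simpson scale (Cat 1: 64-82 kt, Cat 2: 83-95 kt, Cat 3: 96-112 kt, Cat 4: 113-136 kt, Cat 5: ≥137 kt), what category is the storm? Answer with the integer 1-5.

4

ΔP = 1008 − 918 = 90 mb.
V ≈ 6.7 × 90^0.642 = 6.7 × 17.97 ≈ 120 kt.
120 kt falls in the Category 4 band.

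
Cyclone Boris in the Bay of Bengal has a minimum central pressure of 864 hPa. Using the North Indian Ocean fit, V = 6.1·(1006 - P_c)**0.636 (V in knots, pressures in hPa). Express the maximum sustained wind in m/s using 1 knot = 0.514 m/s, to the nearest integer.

73 m/s

ΔP = 1006 − 864 = 142 hPa.
V ≈ 6.1 × 142^0.636 = 6.1 × 23.381 ≈ 142.622 kt.
142.622 × 0.514 ≈ 73.31 m/s → 73 m/s.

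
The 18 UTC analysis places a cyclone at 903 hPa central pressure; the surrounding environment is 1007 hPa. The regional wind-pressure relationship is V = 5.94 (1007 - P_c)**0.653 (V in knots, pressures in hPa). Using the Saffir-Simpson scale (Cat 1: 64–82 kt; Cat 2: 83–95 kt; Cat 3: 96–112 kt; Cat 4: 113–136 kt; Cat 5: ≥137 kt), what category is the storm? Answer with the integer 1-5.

4

ΔP = 1007 − 903 = 104 hPa.
V ≈ 5.94 × 104^0.653 = 5.94 × 20.76 ≈ 123 kt.
123 kt falls in the Category 4 band.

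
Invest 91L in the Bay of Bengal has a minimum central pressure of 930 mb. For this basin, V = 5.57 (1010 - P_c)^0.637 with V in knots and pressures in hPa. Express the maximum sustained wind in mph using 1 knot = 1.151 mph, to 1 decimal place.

104.5 mph

ΔP = 1010 − 930 = 80 mb.
V ≈ 5.57 × 80^0.637 = 5.57 × 16.303 ≈ 90.808 kt.
90.808 × 1.151 ≈ 104.52 mph → 104.5 mph.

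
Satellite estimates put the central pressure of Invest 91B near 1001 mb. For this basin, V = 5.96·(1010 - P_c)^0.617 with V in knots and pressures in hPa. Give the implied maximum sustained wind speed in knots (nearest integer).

ΔP = 1010 − 1001 = 9 mb.
9^0.617 ≈ 3.879.
V ≈ 5.96 × 3.879 ≈ 23.1 kt.

23 kt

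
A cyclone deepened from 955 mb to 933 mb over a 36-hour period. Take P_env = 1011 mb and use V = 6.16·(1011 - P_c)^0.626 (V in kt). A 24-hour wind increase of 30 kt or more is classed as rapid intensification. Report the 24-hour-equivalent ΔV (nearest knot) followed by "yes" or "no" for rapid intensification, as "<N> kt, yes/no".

12 kt, no

V₁: ΔP = 56, V ≈ 6.16 × 56^0.626 ≈ 76.55 kt.
V₂: ΔP = 78, V ≈ 6.16 × 78^0.626 ≈ 94.20 kt.
ΔV over 36 h = 17.65 kt → 24 h equivalent = 17.65 × 24/36 ≈ 11.77 kt.
12 kt < 30 kt ⇒ not rapid intensification.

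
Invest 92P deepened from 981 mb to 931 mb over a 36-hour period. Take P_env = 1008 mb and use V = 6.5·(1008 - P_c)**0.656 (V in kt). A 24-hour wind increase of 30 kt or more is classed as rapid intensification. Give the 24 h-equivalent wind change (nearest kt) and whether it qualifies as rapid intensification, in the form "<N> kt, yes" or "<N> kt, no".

37 kt, yes

V₁: ΔP = 27, V ≈ 6.5 × 27^0.656 ≈ 56.48 kt.
V₂: ΔP = 77, V ≈ 6.5 × 77^0.656 ≈ 112.32 kt.
ΔV over 36 h = 55.84 kt → 24 h equivalent = 55.84 × 24/36 ≈ 37.23 kt.
37 kt ≥ 30 kt ⇒ rapid intensification.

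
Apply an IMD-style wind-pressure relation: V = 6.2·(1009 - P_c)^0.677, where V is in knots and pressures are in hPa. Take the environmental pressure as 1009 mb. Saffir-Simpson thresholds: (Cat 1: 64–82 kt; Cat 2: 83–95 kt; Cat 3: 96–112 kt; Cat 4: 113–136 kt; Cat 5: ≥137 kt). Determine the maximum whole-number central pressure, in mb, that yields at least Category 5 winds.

Category 5 begins at V = 137 kt.
Required ΔP = (137/6.2)^(1/0.677) = 22.097^1.477 ≈ 96.76 mb.
P_c ≤ 1009 − 96.76 = 912.24, so the highest integer P_c is 912 mb.

912 mb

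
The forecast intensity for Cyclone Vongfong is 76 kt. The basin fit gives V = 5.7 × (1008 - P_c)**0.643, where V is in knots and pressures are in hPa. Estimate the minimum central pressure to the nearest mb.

ΔP = (V / 5.7)^(1/0.643) = (76/5.7)^1.555.
76/5.7 = 13.333; 13.333^1.555 ≈ 56.17 mb.
P_c = 1008 − 56.17 = 951.83 ≈ 952 mb.

952 mb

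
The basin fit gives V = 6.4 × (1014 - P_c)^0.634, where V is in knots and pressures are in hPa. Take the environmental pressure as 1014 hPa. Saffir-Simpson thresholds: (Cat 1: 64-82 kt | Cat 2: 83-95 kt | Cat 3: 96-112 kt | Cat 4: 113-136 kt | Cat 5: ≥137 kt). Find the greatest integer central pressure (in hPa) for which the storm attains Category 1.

976 hPa

Category 1 begins at V = 64 kt.
Required ΔP = (64/6.4)^(1/0.634) = 10.000^1.577 ≈ 37.78 hPa.
P_c ≤ 1014 − 37.78 = 976.22, so the highest integer P_c is 976 hPa.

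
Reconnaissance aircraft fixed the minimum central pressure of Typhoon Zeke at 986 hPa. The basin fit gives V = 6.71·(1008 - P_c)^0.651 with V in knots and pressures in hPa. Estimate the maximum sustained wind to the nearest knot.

ΔP = 1008 − 986 = 22 hPa.
22^0.651 ≈ 7.480.
V ≈ 6.71 × 7.480 ≈ 50.2 kt.

50 kt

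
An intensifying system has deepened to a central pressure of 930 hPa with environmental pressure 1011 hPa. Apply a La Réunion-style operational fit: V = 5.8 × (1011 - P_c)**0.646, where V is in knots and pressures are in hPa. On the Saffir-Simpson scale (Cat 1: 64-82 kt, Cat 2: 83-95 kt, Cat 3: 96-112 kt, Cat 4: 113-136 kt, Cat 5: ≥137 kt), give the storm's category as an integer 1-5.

3

ΔP = 1011 − 930 = 81 hPa.
V ≈ 5.8 × 81^0.646 = 5.8 × 17.10 ≈ 99 kt.
99 kt falls in the Category 3 band.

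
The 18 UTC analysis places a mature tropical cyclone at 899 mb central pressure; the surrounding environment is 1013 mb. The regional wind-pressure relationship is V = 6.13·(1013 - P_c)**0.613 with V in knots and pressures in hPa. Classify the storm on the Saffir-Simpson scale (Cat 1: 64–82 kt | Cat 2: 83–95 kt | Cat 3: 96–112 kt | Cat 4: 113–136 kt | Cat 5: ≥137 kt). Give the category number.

ΔP = 1013 − 899 = 114 mb.
V ≈ 6.13 × 114^0.613 = 6.13 × 18.23 ≈ 112 kt.
112 kt falls in the Category 3 band.

3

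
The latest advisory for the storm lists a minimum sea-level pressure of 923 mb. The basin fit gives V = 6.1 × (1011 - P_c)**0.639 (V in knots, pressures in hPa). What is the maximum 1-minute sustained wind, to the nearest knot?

ΔP = 1011 − 923 = 88 mb.
88^0.639 ≈ 17.479.
V ≈ 6.1 × 17.479 ≈ 106.6 kt.

107 kt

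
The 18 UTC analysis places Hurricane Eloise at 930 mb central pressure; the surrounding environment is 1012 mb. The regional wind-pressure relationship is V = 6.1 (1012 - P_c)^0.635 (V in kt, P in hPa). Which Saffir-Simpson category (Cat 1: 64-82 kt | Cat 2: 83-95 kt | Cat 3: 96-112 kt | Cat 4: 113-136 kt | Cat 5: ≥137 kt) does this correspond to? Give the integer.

3

ΔP = 1012 − 930 = 82 mb.
V ≈ 6.1 × 82^0.635 = 6.1 × 16.42 ≈ 100 kt.
100 kt falls in the Category 3 band.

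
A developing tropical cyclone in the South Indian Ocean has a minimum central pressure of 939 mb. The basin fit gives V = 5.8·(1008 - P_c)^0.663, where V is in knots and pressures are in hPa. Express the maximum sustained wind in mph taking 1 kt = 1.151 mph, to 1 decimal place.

110.6 mph

ΔP = 1008 − 939 = 69 mb.
V ≈ 5.8 × 69^0.663 = 5.8 × 16.564 ≈ 96.069 kt.
96.069 × 1.151 ≈ 110.58 mph → 110.6 mph.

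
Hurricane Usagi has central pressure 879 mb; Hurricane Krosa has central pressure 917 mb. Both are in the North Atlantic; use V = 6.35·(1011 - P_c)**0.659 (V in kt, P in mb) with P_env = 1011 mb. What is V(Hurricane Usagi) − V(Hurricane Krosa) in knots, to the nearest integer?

32 kt

Hurricane Usagi: ΔP = 132; V ≈ 6.35 × 132^0.659 ≈ 158.57 kt.
Hurricane Krosa: ΔP = 94; V ≈ 6.35 × 94^0.659 ≈ 126.78 kt.
Difference ≈ 158.57 − 126.78 = 31.79 → 32 kt.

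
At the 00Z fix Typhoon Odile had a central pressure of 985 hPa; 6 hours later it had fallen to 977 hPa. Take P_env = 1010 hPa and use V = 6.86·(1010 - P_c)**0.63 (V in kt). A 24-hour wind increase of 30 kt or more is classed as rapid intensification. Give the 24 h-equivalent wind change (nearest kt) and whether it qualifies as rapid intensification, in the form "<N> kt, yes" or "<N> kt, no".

40 kt, yes

V₁: ΔP = 25, V ≈ 6.86 × 25^0.63 ≈ 52.12 kt.
V₂: ΔP = 33, V ≈ 6.86 × 33^0.63 ≈ 62.09 kt.
ΔV over 6 h = 9.97 kt → 24 h equivalent = 9.97 × 24/6 ≈ 39.88 kt.
40 kt ≥ 30 kt ⇒ rapid intensification.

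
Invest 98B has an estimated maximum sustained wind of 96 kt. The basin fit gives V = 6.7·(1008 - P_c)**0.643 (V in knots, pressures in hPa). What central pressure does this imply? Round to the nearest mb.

945 mb

ΔP = (V / 6.7)^(1/0.643) = (96/6.7)^1.555.
96/6.7 = 14.328; 14.328^1.555 ≈ 62.82 mb.
P_c = 1008 − 62.82 = 945.18 ≈ 945 mb.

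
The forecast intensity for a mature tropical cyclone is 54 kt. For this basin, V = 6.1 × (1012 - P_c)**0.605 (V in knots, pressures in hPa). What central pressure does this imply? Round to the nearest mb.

975 mb

ΔP = (V / 6.1)^(1/0.605) = (54/6.1)^1.653.
54/6.1 = 8.852; 8.852^1.653 ≈ 36.76 mb.
P_c = 1012 − 36.76 = 975.24 ≈ 975 mb.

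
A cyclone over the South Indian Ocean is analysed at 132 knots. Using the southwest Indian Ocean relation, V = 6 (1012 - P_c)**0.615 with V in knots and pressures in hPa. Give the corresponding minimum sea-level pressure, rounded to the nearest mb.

860 mb

ΔP = (V / 6)^(1/0.615) = (132/6)^1.626.
132/6 = 22.000; 22.000^1.626 ≈ 152.34 mb.
P_c = 1012 − 152.34 = 859.66 ≈ 860 mb.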